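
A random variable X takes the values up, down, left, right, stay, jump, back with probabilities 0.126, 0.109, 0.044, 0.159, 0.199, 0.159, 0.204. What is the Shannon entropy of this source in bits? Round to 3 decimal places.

H = −Σ pᵢ log₂ pᵢ.
−0.126·log₂(0.126) = 0.3766
−0.109·log₂(0.109) = 0.3485
−0.044·log₂(0.044) = 0.1983
−0.159·log₂(0.159) = 0.4218
−0.199·log₂(0.199) = 0.4635
−0.159·log₂(0.159) = 0.4218
−0.204·log₂(0.204) = 0.4678
Sum ≈ 2.6983 → 2.698 bits.

2.698 bits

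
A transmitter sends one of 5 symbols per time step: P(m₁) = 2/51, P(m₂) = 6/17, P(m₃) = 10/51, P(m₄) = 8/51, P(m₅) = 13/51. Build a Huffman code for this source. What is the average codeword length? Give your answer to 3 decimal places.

Repeatedly combine the two least-probable nodes; the expected code length is the sum of the merged weights.
merge 2/51 + 8/51 → 10/51
merge 10/51 + 10/51 → 20/51
merge 13/51 + 6/17 → 31/51
merge 20/51 + 31/51 → 1
L = 10/51 + 20/51 + 31/51 + 1 = 112/51 ≈ 2.196 bits/symbol.

2.196 bits/symbol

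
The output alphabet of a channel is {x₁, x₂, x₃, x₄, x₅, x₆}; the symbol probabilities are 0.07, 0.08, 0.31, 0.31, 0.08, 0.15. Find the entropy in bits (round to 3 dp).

H = −Σ pᵢ log₂ pᵢ.
−0.07·log₂(0.07) = 0.2686
−0.08·log₂(0.08) = 0.2915
−0.31·log₂(0.31) = 0.5238
−0.31·log₂(0.31) = 0.5238
−0.08·log₂(0.08) = 0.2915
−0.15·log₂(0.15) = 0.4105
Sum ≈ 2.3097 → 2.310 bits.

2.310 bits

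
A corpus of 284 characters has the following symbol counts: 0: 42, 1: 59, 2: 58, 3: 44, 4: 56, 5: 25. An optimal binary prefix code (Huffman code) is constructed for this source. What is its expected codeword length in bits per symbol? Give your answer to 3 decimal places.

2.588 bits/symbol

Probabilities are the counts divided by 284.
Repeatedly combine the two least-probable nodes; the expected code length is the sum of the merged weights.
merge 25/284 + 21/142 → 67/284
merge 11/71 + 14/71 → 25/71
merge 29/142 + 59/284 → 117/284
merge 67/284 + 25/71 → 167/284
merge 117/284 + 167/284 → 1
L = 67/284 + 25/71 + 117/284 + 167/284 + 1 = 735/284 ≈ 2.588 bits/symbol.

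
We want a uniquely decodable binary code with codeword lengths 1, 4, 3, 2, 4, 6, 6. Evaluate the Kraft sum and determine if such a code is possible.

1.03125; no

With common denominator 2^6 = 64: Σ 2^(−ℓᵢ) = 32/64 + 4/64 + 8/64 + 16/64 + 4/64 + 1/64 + 1/64 = 66/64 = 1.03125.
Kraft's inequality requires Σ ≤ 1; here Σ = 1.03125 > 1, so no such prefix code exists.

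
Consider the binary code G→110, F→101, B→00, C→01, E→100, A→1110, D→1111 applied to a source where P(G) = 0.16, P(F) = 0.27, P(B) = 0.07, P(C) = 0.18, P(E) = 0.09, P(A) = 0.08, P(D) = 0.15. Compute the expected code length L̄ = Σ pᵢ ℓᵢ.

2.98 bits/symbol

L̄ = Σ pᵢ·ℓᵢ = 0.16·3 + 0.27·3 + 0.07·2 + 0.18·2 + 0.09·3 + 0.08·4 + 0.15·4 = 2.98 bits/symbol.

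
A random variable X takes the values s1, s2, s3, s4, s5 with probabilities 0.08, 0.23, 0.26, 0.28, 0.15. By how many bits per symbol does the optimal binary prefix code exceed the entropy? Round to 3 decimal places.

Entropy H = −Σ p log₂ p ≈ 2.2092 bits.
Huffman merges: 2/25+3/20→23/100; 23/100+23/100→23/50; 13/50+7/25→27/50; 23/50+27/50→1. L = 223/100 ≈ 2.2300.
L − H = 2.2300 − 2.2092 = 0.021 bits.

0.021 bits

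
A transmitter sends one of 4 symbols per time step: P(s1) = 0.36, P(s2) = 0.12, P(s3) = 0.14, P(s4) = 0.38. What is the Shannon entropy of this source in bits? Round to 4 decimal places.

H = −Σ pᵢ log₂ pᵢ.
−0.36·log₂(0.36) = 0.5306
−0.12·log₂(0.12) = 0.3671
−0.14·log₂(0.14) = 0.3971
−0.38·log₂(0.38) = 0.5305
Sum ≈ 1.8252 → 1.8252 bits.

1.8252 bits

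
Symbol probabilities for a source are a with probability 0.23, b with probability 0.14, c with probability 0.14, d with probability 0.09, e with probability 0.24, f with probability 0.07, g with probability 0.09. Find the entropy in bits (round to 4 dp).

H = −Σ pᵢ log₂ pᵢ.
−0.23·log₂(0.23) = 0.4877
−0.14·log₂(0.14) = 0.3971
−0.14·log₂(0.14) = 0.3971
−0.09·log₂(0.09) = 0.3127
−0.24·log₂(0.24) = 0.4941
−0.07·log₂(0.07) = 0.2686
−0.09·log₂(0.09) = 0.3127
Sum ≈ 2.6699 → 2.6699 bits.

2.6699 bits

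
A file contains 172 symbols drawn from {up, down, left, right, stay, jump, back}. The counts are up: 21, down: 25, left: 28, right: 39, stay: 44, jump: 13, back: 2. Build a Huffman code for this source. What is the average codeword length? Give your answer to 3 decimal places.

2.605 bits/symbol

Probabilities are the counts divided by 172.
Repeatedly combine the two least-probable nodes; the expected code length is the sum of the merged weights.
merge 1/86 + 13/172 → 15/172
merge 15/172 + 21/172 → 9/43
merge 25/172 + 7/43 → 53/172
merge 9/43 + 39/172 → 75/172
merge 11/43 + 53/172 → 97/172
merge 75/172 + 97/172 → 1
L = 15/172 + 9/43 + 53/172 + 75/172 + 97/172 + 1 = 112/43 ≈ 2.605 bits/symbol.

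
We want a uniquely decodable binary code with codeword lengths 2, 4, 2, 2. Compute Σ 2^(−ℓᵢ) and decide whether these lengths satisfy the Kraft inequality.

With common denominator 2^4 = 16: Σ 2^(−ℓᵢ) = 4/16 + 1/16 + 4/16 + 4/16 = 13/16 = 0.8125.
Kraft's inequality requires Σ ≤ 1; here Σ = 0.8125 ≤ 1, so such a prefix code exists.

0.8125; yes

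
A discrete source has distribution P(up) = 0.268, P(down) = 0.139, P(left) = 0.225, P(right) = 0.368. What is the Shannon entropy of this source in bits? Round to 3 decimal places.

1.920 bits

H = −Σ pᵢ log₂ pᵢ.
−0.268·log₂(0.268) = 0.5091
−0.139·log₂(0.139) = 0.3957
−0.225·log₂(0.225) = 0.4842
−0.368·log₂(0.368) = 0.5307
Sum ≈ 1.9198 → 1.920 bits.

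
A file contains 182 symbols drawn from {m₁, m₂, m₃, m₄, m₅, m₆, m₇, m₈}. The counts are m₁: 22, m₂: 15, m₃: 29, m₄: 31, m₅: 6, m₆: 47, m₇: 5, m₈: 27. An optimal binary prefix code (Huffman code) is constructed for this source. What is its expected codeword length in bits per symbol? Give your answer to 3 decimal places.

Probabilities are the counts divided by 182.
Repeatedly combine the two least-probable nodes; the expected code length is the sum of the merged weights.
merge 5/182 + 3/91 → 11/182
merge 11/182 + 15/182 → 1/7
merge 11/91 + 1/7 → 24/91
merge 27/182 + 29/182 → 4/13
merge 31/182 + 47/182 → 3/7
merge 24/91 + 4/13 → 4/7
merge 3/7 + 4/7 → 1
L = 11/182 + 1/7 + 24/91 + 4/13 + 3/7 + 4/7 + 1 = 505/182 ≈ 2.775 bits/symbol.

2.775 bits/symbol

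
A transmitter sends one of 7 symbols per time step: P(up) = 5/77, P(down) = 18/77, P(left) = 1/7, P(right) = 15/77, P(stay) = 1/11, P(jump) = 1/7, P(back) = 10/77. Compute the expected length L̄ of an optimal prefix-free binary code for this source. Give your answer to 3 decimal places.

2.727 bits/symbol

Repeatedly combine the two least-probable nodes; the expected code length is the sum of the merged weights.
merge 5/77 + 1/11 → 12/77
merge 10/77 + 1/7 → 3/11
merge 1/7 + 12/77 → 23/77
merge 15/77 + 18/77 → 3/7
merge 3/11 + 23/77 → 4/7
merge 3/7 + 4/7 → 1
L = 12/77 + 3/11 + 23/77 + 3/7 + 4/7 + 1 = 30/11 ≈ 2.727 bits/symbol.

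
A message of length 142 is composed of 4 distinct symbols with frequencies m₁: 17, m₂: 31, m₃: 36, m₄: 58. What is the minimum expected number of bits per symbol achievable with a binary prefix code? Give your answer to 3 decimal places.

Probabilities are the counts divided by 142.
Repeatedly combine the two least-probable nodes; the expected code length is the sum of the merged weights.
merge 17/142 + 31/142 → 24/71
merge 18/71 + 24/71 → 42/71
merge 29/71 + 42/71 → 1
L = 24/71 + 42/71 + 1 = 137/71 ≈ 1.930 bits/symbol.

1.930 bits/symbol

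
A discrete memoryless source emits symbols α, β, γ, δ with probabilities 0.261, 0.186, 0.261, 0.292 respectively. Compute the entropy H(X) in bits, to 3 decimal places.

1.982 bits

H = −Σ pᵢ log₂ pᵢ.
−0.261·log₂(0.261) = 0.5058
−0.186·log₂(0.186) = 0.4514
−0.261·log₂(0.261) = 0.5058
−0.292·log₂(0.292) = 0.5186
Sum ≈ 1.9815 → 1.982 bits.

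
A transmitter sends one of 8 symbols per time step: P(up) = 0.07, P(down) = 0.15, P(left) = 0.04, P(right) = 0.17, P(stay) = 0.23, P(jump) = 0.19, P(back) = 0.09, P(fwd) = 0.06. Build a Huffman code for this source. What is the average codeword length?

2.84 bits/symbol

Repeatedly combine the two least-probable nodes; the expected code length is the sum of the merged weights.
merge 1/25 + 3/50 → 1/10
merge 7/100 + 9/100 → 4/25
merge 1/10 + 3/20 → 1/4
merge 4/25 + 17/100 → 33/100
merge 19/100 + 23/100 → 21/50
merge 1/4 + 33/100 → 29/50
merge 21/50 + 29/50 → 1
L = 1/10 + 4/25 + 1/4 + 33/100 + 21/50 + 29/50 + 1 = 71/25 = 2.84 bits/symbol.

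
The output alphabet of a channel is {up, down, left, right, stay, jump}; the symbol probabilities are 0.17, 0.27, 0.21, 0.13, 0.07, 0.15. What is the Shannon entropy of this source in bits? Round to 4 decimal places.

H = −Σ pᵢ log₂ pᵢ.
−0.17·log₂(0.17) = 0.4346
−0.27·log₂(0.27) = 0.5100
−0.21·log₂(0.21) = 0.4728
−0.13·log₂(0.13) = 0.3826
−0.07·log₂(0.07) = 0.2686
−0.15·log₂(0.15) = 0.4105
Sum ≈ 2.4792 → 2.4792 bits.

2.4792 bits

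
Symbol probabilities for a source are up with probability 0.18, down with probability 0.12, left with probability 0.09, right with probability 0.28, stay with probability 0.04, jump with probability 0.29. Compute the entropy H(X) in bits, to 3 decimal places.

2.343 bits

H = −Σ pᵢ log₂ pᵢ.
−0.18·log₂(0.18) = 0.4453
−0.12·log₂(0.12) = 0.3671
−0.09·log₂(0.09) = 0.3127
−0.28·log₂(0.28) = 0.5142
−0.04·log₂(0.04) = 0.1858
−0.29·log₂(0.29) = 0.5179
Sum ≈ 2.3429 → 2.343 bits.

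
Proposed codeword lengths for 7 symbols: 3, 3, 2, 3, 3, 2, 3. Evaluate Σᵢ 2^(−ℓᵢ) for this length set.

1.125

With common denominator 2^3 = 8: Σ 2^(−ℓᵢ) = 1/8 + 1/8 + 2/8 + 1/8 + 1/8 + 2/8 + 1/8 = 9/8 = 1.125.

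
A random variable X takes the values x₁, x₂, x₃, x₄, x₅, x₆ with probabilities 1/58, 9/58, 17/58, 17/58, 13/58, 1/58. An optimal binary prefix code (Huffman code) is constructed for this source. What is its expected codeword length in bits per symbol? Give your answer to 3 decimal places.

Repeatedly combine the two least-probable nodes; the expected code length is the sum of the merged weights.
merge 1/58 + 1/58 → 1/29
merge 1/29 + 9/58 → 11/58
merge 11/58 + 13/58 → 12/29
merge 17/58 + 17/58 → 17/29
merge 12/29 + 17/29 → 1
L = 1/29 + 11/58 + 12/29 + 17/29 + 1 = 129/58 ≈ 2.224 bits/symbol.

2.224 bits/symbol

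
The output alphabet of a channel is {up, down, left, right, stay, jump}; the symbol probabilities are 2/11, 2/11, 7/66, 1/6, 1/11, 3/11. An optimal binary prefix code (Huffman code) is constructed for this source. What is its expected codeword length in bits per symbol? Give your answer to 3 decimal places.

2.545 bits/symbol

Repeatedly combine the two least-probable nodes; the expected code length is the sum of the merged weights.
merge 1/11 + 7/66 → 13/66
merge 1/6 + 2/11 → 23/66
merge 2/11 + 13/66 → 25/66
merge 3/11 + 23/66 → 41/66
merge 25/66 + 41/66 → 1
L = 13/66 + 23/66 + 25/66 + 41/66 + 1 = 28/11 ≈ 2.545 bits/symbol.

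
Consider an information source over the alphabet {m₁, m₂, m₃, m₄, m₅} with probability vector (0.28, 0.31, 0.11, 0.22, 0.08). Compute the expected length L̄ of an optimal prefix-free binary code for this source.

2.19 bits/symbol

Repeatedly combine the two least-probable nodes; the expected code length is the sum of the merged weights.
merge 2/25 + 11/100 → 19/100
merge 19/100 + 11/50 → 41/100
merge 7/25 + 31/100 → 59/100
merge 41/100 + 59/100 → 1
L = 19/100 + 41/100 + 59/100 + 1 = 219/100 = 2.19 bits/symbol.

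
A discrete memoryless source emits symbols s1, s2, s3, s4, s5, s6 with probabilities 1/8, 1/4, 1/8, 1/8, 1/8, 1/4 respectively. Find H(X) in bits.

Each probability is a power of 1/2, so log₂(1/p) is an integer.
H = Σ p·log₂(1/p) = 1/8·3 + 1/4·2 + 1/8·3 + 1/8·3 + 1/8·3 + 1/4·2 = 2.5 bits.

2.5 bits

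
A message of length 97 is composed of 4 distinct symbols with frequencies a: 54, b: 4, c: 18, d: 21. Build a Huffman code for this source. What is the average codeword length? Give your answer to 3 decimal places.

1.670 bits/symbol

Probabilities are the counts divided by 97.
Repeatedly combine the two least-probable nodes; the expected code length is the sum of the merged weights.
merge 4/97 + 18/97 → 22/97
merge 21/97 + 22/97 → 43/97
merge 43/97 + 54/97 → 1
L = 22/97 + 43/97 + 1 = 162/97 ≈ 1.670 bits/symbol.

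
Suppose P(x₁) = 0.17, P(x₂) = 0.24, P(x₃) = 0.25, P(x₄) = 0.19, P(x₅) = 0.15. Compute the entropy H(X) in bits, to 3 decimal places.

2.294 bits

H = −Σ pᵢ log₂ pᵢ.
−0.17·log₂(0.17) = 0.4346
−0.24·log₂(0.24) = 0.4941
−0.25·log₂(0.25) = 0.5000
−0.19·log₂(0.19) = 0.4552
−0.15·log₂(0.15) = 0.4105
Sum ≈ 2.2945 → 2.294 bits.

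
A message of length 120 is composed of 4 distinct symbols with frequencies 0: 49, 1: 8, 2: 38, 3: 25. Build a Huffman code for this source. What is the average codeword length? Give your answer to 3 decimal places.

Probabilities are the counts divided by 120.
Repeatedly combine the two least-probable nodes; the expected code length is the sum of the merged weights.
merge 1/15 + 5/24 → 11/40
merge 11/40 + 19/60 → 71/120
merge 49/120 + 71/120 → 1
L = 11/40 + 71/120 + 1 = 28/15 ≈ 1.867 bits/symbol.

1.867 bits/symbol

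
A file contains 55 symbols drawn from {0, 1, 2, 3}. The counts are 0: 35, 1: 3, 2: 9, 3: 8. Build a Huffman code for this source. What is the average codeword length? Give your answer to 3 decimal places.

1.564 bits/symbol

Probabilities are the counts divided by 55.
Repeatedly combine the two least-probable nodes; the expected code length is the sum of the merged weights.
merge 3/55 + 8/55 → 1/5
merge 9/55 + 1/5 → 4/11
merge 4/11 + 7/11 → 1
L = 1/5 + 4/11 + 1 = 86/55 ≈ 1.564 bits/symbol.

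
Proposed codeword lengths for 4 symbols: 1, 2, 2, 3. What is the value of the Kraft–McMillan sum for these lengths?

With common denominator 2^3 = 8: Σ 2^(−ℓᵢ) = 4/8 + 2/8 + 2/8 + 1/8 = 9/8 = 1.125.

1.125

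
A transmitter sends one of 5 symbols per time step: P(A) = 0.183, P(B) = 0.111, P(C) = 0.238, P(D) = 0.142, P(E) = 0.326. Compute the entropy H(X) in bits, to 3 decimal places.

2.220 bits

H = −Σ pᵢ log₂ pᵢ.
−0.183·log₂(0.183) = 0.4484
−0.111·log₂(0.111) = 0.3520
−0.238·log₂(0.238) = 0.4929
−0.142·log₂(0.142) = 0.3999
−0.326·log₂(0.326) = 0.5272
Sum ≈ 2.2203 → 2.220 bits.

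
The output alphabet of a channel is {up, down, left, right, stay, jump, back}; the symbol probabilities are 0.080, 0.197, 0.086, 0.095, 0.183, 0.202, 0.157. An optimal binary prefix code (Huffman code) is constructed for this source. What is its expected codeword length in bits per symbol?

2.767 bits/symbol

Repeatedly combine the two least-probable nodes; the expected code length is the sum of the merged weights.
merge 2/25 + 43/500 → 83/500
merge 19/200 + 157/1000 → 63/250
merge 83/500 + 183/1000 → 349/1000
merge 197/1000 + 101/500 → 399/1000
merge 63/250 + 349/1000 → 601/1000
merge 399/1000 + 601/1000 → 1
L = 83/500 + 63/250 + 349/1000 + 399/1000 + 601/1000 + 1 = 2767/1000 = 2.767 bits/symbol.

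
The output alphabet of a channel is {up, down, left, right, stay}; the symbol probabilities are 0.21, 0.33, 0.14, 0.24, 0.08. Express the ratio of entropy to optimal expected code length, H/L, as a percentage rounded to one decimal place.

Entropy H = −Σ p log₂ p ≈ 2.1834 bits.
Huffman merges: 2/25+7/50→11/50; 21/100+11/50→43/100; 6/25+33/100→57/100; 43/100+57/100→1. L = 111/50 ≈ 2.2200.
Efficiency = H/L = 2.1834/2.2200 = 98.4%.

98.4%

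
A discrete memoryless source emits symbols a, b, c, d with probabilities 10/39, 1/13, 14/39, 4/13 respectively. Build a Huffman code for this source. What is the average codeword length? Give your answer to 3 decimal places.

Repeatedly combine the two least-probable nodes; the expected code length is the sum of the merged weights.
merge 1/13 + 10/39 → 1/3
merge 4/13 + 1/3 → 25/39
merge 14/39 + 25/39 → 1
L = 1/3 + 25/39 + 1 = 77/39 ≈ 1.974 bits/symbol.

1.974 bits/symbol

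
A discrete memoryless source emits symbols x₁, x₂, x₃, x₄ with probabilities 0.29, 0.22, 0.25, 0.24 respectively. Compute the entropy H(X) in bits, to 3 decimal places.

H = −Σ pᵢ log₂ pᵢ.
−0.29·log₂(0.29) = 0.5179
−0.22·log₂(0.22) = 0.4806
−0.25·log₂(0.25) = 0.5000
−0.24·log₂(0.24) = 0.4941
Sum ≈ 1.9926 → 1.993 bits.

1.993 bits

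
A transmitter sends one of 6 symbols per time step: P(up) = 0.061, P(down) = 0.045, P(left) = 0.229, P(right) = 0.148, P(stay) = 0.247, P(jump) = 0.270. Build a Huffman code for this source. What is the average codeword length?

2.36 bits/symbol

Repeatedly combine the two least-probable nodes; the expected code length is the sum of the merged weights.
merge 9/200 + 61/1000 → 53/500
merge 53/500 + 37/250 → 127/500
merge 229/1000 + 247/1000 → 119/250
merge 127/500 + 27/100 → 131/250
merge 119/250 + 131/250 → 1
L = 53/500 + 127/500 + 119/250 + 131/250 + 1 = 59/25 = 2.36 bits/symbol.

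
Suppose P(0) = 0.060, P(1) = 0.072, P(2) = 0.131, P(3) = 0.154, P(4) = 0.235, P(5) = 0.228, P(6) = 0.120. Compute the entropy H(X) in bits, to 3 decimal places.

2.661 bits

H = −Σ pᵢ log₂ pᵢ.
−0.060·log₂(0.060) = 0.2435
−0.072·log₂(0.072) = 0.2733
−0.131·log₂(0.131) = 0.3841
−0.154·log₂(0.154) = 0.4156
−0.235·log₂(0.235) = 0.4910
−0.228·log₂(0.228) = 0.4863
−0.120·log₂(0.120) = 0.3671
Sum ≈ 2.6610 → 2.661 bits.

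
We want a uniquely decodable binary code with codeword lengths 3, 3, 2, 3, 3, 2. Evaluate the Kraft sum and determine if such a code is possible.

1; yes

With common denominator 2^3 = 8: Σ 2^(−ℓᵢ) = 1/8 + 1/8 + 2/8 + 1/8 + 1/8 + 2/8 = 8/8 = 1.
Kraft's inequality requires Σ ≤ 1; here Σ = 1 ≤ 1, so such a prefix code exists.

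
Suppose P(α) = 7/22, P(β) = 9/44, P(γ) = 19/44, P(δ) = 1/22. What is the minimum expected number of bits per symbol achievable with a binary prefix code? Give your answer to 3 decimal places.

1.818 bits/symbol

Repeatedly combine the two least-probable nodes; the expected code length is the sum of the merged weights.
merge 1/22 + 9/44 → 1/4
merge 1/4 + 7/22 → 25/44
merge 19/44 + 25/44 → 1
L = 1/4 + 25/44 + 1 = 20/11 ≈ 1.818 bits/symbol.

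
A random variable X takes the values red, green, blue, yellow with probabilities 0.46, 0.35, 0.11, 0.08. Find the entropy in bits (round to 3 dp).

1.687 bits

H = −Σ pᵢ log₂ pᵢ.
−0.46·log₂(0.46) = 0.5153
−0.35·log₂(0.35) = 0.5301
−0.11·log₂(0.11) = 0.3503
−0.08·log₂(0.08) = 0.2915
Sum ≈ 1.6872 → 1.687 bits.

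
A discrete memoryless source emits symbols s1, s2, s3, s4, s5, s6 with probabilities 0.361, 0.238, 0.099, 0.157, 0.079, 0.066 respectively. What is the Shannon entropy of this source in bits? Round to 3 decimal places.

H = −Σ pᵢ log₂ pᵢ.
−0.361·log₂(0.361) = 0.5306
−0.238·log₂(0.238) = 0.4929
−0.099·log₂(0.099) = 0.3303
−0.157·log₂(0.157) = 0.4194
−0.079·log₂(0.079) = 0.2893
−0.066·log₂(0.066) = 0.2588
Sum ≈ 2.3213 → 2.321 bits.

2.321 bits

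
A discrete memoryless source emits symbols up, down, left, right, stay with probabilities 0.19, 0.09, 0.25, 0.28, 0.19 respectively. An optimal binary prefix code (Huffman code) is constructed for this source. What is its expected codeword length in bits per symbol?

2.28 bits/symbol

Repeatedly combine the two least-probable nodes; the expected code length is the sum of the merged weights.
merge 9/100 + 19/100 → 7/25
merge 19/100 + 1/4 → 11/25
merge 7/25 + 7/25 → 14/25
merge 11/25 + 14/25 → 1
L = 7/25 + 11/25 + 14/25 + 1 = 57/25 = 2.28 bits/symbol.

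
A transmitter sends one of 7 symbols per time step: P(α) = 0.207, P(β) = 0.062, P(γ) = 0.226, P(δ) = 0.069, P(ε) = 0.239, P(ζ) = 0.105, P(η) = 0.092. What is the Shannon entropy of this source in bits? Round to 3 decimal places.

2.622 bits

H = −Σ pᵢ log₂ pᵢ.
−0.207·log₂(0.207) = 0.4704
−0.062·log₂(0.062) = 0.2487
−0.226·log₂(0.226) = 0.4849
−0.069·log₂(0.069) = 0.2662
−0.239·log₂(0.239) = 0.4935
−0.105·log₂(0.105) = 0.3414
−0.092·log₂(0.092) = 0.3167
Sum ≈ 2.6218 → 2.622 bits.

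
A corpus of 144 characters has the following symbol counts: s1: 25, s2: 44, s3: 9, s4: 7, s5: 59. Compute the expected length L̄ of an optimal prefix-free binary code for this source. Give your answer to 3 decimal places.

1.986 bits/symbol

Probabilities are the counts divided by 144.
Repeatedly combine the two least-probable nodes; the expected code length is the sum of the merged weights.
merge 7/144 + 1/16 → 1/9
merge 1/9 + 25/144 → 41/144
merge 41/144 + 11/36 → 85/144
merge 59/144 + 85/144 → 1
L = 1/9 + 41/144 + 85/144 + 1 = 143/72 ≈ 1.986 bits/symbol.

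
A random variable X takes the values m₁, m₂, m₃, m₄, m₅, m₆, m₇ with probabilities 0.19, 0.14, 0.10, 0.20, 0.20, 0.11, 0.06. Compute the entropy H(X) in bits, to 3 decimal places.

2.707 bits

H = −Σ pᵢ log₂ pᵢ.
−0.19·log₂(0.19) = 0.4552
−0.14·log₂(0.14) = 0.3971
−0.10·log₂(0.10) = 0.3322
−0.20·log₂(0.20) = 0.4644
−0.20·log₂(0.20) = 0.4644
−0.11·log₂(0.11) = 0.3503
−0.06·log₂(0.06) = 0.2435
Sum ≈ 2.7071 → 2.707 bits.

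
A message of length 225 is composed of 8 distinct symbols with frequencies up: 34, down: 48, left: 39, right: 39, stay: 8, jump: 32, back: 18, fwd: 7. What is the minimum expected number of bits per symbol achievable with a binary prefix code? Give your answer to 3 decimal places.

Probabilities are the counts divided by 225.
Repeatedly combine the two least-probable nodes; the expected code length is the sum of the merged weights.
merge 7/225 + 8/225 → 1/15
merge 1/15 + 2/25 → 11/75
merge 32/225 + 11/75 → 13/45
merge 34/225 + 13/75 → 73/225
merge 13/75 + 16/75 → 29/75
merge 13/45 + 73/225 → 46/75
merge 29/75 + 46/75 → 1
L = 1/15 + 11/75 + 13/45 + 73/225 + 29/75 + 46/75 + 1 = 212/75 ≈ 2.827 bits/symbol.

2.827 bits/symbol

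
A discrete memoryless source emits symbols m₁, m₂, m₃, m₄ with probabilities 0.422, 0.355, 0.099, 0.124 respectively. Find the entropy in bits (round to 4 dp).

1.7594 bits

H = −Σ pᵢ log₂ pᵢ.
−0.422·log₂(0.422) = 0.5253
−0.355·log₂(0.355) = 0.5304
−0.099·log₂(0.099) = 0.3303
−0.124·log₂(0.124) = 0.3734
Sum ≈ 1.7594 → 1.7594 bits.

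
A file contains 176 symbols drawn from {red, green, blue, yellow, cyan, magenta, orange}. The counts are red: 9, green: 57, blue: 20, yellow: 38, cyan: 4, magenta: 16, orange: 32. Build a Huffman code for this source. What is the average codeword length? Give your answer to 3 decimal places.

Probabilities are the counts divided by 176.
Repeatedly combine the two least-probable nodes; the expected code length is the sum of the merged weights.
merge 1/44 + 9/176 → 13/176
merge 13/176 + 1/11 → 29/176
merge 5/44 + 29/176 → 49/176
merge 2/11 + 19/88 → 35/88
merge 49/176 + 57/176 → 53/88
merge 35/88 + 53/88 → 1
L = 13/176 + 29/176 + 49/176 + 35/88 + 53/88 + 1 = 443/176 ≈ 2.517 bits/symbol.

2.517 bits/symbol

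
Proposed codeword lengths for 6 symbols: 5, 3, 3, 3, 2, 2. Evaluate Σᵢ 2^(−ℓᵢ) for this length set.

0.90625

With common denominator 2^5 = 32: Σ 2^(−ℓᵢ) = 1/32 + 4/32 + 4/32 + 4/32 + 8/32 + 8/32 = 29/32 = 0.90625.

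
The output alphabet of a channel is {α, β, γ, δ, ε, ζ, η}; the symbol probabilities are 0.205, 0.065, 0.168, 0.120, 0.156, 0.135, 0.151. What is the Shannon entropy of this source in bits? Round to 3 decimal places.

2.744 bits

H = −Σ pᵢ log₂ pᵢ.
−0.205·log₂(0.205) = 0.4687
−0.065·log₂(0.065) = 0.2563
−0.168·log₂(0.168) = 0.4323
−0.120·log₂(0.120) = 0.3671
−0.156·log₂(0.156) = 0.4181
−0.135·log₂(0.135) = 0.3900
−0.151·log₂(0.151) = 0.4118
Sum ≈ 2.7444 → 2.744 bits.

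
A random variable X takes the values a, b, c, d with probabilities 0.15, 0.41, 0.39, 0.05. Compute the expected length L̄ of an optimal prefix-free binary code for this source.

1.79 bits/symbol

Repeatedly combine the two least-probable nodes; the expected code length is the sum of the merged weights.
merge 1/20 + 3/20 → 1/5
merge 1/5 + 39/100 → 59/100
merge 41/100 + 59/100 → 1
L = 1/5 + 59/100 + 1 = 179/100 = 1.79 bits/symbol.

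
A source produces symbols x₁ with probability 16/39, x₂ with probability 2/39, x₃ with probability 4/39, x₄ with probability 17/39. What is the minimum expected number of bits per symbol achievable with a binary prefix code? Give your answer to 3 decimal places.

1.718 bits/symbol

Repeatedly combine the two least-probable nodes; the expected code length is the sum of the merged weights.
merge 2/39 + 4/39 → 2/13
merge 2/13 + 16/39 → 22/39
merge 17/39 + 22/39 → 1
L = 2/13 + 22/39 + 1 = 67/39 ≈ 1.718 bits/symbol.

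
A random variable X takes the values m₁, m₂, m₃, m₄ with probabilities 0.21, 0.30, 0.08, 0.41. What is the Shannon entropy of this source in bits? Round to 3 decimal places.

H = −Σ pᵢ log₂ pᵢ.
−0.21·log₂(0.21) = 0.4728
−0.30·log₂(0.30) = 0.5211
−0.08·log₂(0.08) = 0.2915
−0.41·log₂(0.41) = 0.5274
Sum ≈ 1.8128 → 1.813 bits.

1.813 bits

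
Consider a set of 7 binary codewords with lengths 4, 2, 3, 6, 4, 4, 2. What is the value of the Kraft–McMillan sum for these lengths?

With common denominator 2^6 = 64: Σ 2^(−ℓᵢ) = 4/64 + 16/64 + 8/64 + 1/64 + 4/64 + 4/64 + 16/64 = 53/64 = 0.828125.

0.828125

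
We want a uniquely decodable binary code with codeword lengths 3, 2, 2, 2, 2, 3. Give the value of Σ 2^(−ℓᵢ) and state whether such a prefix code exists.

With common denominator 2^3 = 8: Σ 2^(−ℓᵢ) = 1/8 + 2/8 + 2/8 + 2/8 + 2/8 + 1/8 = 10/8 = 1.25.
Kraft's inequality requires Σ ≤ 1; here Σ = 1.25 > 1, so no such prefix code exists.

1.25; no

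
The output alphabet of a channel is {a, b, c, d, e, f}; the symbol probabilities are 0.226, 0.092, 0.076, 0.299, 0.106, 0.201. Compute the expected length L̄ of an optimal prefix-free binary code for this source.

Repeatedly combine the two least-probable nodes; the expected code length is the sum of the merged weights.
merge 19/250 + 23/250 → 21/125
merge 53/500 + 21/125 → 137/500
merge 201/1000 + 113/500 → 427/1000
merge 137/500 + 299/1000 → 573/1000
merge 427/1000 + 573/1000 → 1
L = 21/125 + 137/500 + 427/1000 + 573/1000 + 1 = 1221/500 = 2.442 bits/symbol.

2.442 bits/symbol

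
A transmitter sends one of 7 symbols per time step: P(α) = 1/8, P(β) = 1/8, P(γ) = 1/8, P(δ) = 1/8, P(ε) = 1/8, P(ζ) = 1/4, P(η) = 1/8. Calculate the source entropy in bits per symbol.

Each probability is a power of 1/2, so log₂(1/p) is an integer.
H = Σ p·log₂(1/p) = 1/8·3 + 1/8·3 + 1/8·3 + 1/8·3 + 1/8·3 + 1/4·2 + 1/8·3 = 2.75 bits.

2.75 bits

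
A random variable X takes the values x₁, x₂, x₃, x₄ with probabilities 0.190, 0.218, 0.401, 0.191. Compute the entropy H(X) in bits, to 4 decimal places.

1.9191 bits

H = −Σ pᵢ log₂ pᵢ.
−0.190·log₂(0.190) = 0.4552
−0.218·log₂(0.218) = 0.4791
−0.401·log₂(0.401) = 0.5286
−0.191·log₂(0.191) = 0.4562
Sum ≈ 1.9191 → 1.9191 bits.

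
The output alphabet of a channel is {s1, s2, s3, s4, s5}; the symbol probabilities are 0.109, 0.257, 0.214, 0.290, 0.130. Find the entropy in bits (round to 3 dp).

2.229 bits

H = −Σ pᵢ log₂ pᵢ.
−0.109·log₂(0.109) = 0.3485
−0.257·log₂(0.257) = 0.5038
−0.214·log₂(0.214) = 0.4760
−0.290·log₂(0.290) = 0.5179
−0.130·log₂(0.130) = 0.3826
Sum ≈ 2.2289 → 2.229 bits.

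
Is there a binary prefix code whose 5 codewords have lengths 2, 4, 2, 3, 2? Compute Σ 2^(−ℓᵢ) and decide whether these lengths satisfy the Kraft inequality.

With common denominator 2^4 = 16: Σ 2^(−ℓᵢ) = 4/16 + 1/16 + 4/16 + 2/16 + 4/16 = 15/16 = 0.9375.
Kraft's inequality requires Σ ≤ 1; here Σ = 0.9375 ≤ 1, so such a prefix code exists.

0.9375; yes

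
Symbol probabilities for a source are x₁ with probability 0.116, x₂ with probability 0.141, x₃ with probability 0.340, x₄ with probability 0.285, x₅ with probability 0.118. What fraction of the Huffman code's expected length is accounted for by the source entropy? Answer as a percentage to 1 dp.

Entropy H = −Σ p log₂ p ≈ 2.1681 bits.
Huffman merges: 29/250+59/500→117/500; 141/1000+117/500→3/8; 57/200+17/50→5/8; 3/8+5/8→1. L = 1117/500 ≈ 2.2340.
Efficiency = H/L = 2.1681/2.2340 = 97.1%.

97.1%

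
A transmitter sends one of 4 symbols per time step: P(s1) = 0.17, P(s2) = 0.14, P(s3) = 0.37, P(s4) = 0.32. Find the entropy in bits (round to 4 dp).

H = −Σ pᵢ log₂ pᵢ.
−0.17·log₂(0.17) = 0.4346
−0.14·log₂(0.14) = 0.3971
−0.37·log₂(0.37) = 0.5307
−0.32·log₂(0.32) = 0.5260
Sum ≈ 1.8885 → 1.8885 bits.

1.8885 bits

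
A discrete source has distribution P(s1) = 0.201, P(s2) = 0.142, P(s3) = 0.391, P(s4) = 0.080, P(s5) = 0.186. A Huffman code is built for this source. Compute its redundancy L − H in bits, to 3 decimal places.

Entropy H = −Σ p log₂ p ≈ 2.1377 bits.
Huffman merges: 2/25+71/500→111/500; 93/500+201/1000→387/1000; 111/500+387/1000→609/1000; 391/1000+609/1000→1. L = 1109/500 ≈ 2.2180.
L − H = 2.2180 − 2.1377 = 0.080 bits.

0.080 bits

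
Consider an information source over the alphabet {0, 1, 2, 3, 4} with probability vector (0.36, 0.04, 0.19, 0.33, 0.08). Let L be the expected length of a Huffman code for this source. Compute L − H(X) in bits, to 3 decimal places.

0.079 bits

Entropy H = −Σ p log₂ p ≈ 1.9909 bits.
Huffman merges: 1/25+2/25→3/25; 3/25+19/100→31/100; 31/100+33/100→16/25; 9/25+16/25→1. L = 207/100 ≈ 2.0700.
L − H = 2.0700 − 1.9909 = 0.079 bits.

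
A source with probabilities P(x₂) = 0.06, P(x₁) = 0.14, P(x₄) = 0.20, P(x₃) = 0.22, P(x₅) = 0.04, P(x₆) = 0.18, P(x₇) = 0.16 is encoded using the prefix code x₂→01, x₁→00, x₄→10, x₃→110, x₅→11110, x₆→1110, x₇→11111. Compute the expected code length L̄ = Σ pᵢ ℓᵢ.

L̄ = Σ pᵢ·ℓᵢ = 0.06·2 + 0.14·2 + 0.20·2 + 0.22·3 + 0.04·5 + 0.18·4 + 0.16·5 = 3.18 bits/symbol.

3.18 bits/symbol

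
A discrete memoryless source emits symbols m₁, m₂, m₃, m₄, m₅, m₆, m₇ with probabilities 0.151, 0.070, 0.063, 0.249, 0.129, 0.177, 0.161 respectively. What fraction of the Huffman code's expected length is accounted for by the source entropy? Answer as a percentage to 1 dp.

99.0%

Entropy H = −Σ p log₂ p ≈ 2.6786 bits.
Huffman merges: 63/1000+7/100→133/1000; 129/1000+133/1000→131/500; 151/1000+161/1000→39/125; 177/1000+249/1000→213/500; 131/500+39/125→287/500; 213/500+287/500→1. L = 2707/1000 ≈ 2.7070.
Efficiency = H/L = 2.6786/2.7070 = 99.0%.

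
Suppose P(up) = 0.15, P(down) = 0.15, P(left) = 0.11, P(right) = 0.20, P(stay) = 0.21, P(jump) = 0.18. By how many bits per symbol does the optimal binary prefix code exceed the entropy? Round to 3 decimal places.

0.036 bits

Entropy H = −Σ p log₂ p ≈ 2.5539 bits.
Huffman merges: 11/100+3/20→13/50; 3/20+9/50→33/100; 1/5+21/100→41/100; 13/50+33/100→59/100; 41/100+59/100→1. L = 259/100 ≈ 2.5900.
L − H = 2.5900 − 2.5539 = 0.036 bits.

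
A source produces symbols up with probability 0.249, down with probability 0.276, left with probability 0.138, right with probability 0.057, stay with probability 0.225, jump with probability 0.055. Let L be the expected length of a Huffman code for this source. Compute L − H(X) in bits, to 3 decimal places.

Entropy H = −Σ p log₂ p ≈ 2.3563 bits.
Huffman merges: 11/200+57/1000→14/125; 14/125+69/500→1/4; 9/40+249/1000→237/500; 1/4+69/250→263/500; 237/500+263/500→1. L = 1181/500 ≈ 2.3620.
L − H = 2.3620 − 2.3563 = 0.006 bits.

0.006 bits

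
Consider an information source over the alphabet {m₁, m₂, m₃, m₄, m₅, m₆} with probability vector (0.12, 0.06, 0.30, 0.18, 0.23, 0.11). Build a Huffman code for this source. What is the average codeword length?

2.46 bits/symbol

Repeatedly combine the two least-probable nodes; the expected code length is the sum of the merged weights.
merge 3/50 + 11/100 → 17/100
merge 3/25 + 17/100 → 29/100
merge 9/50 + 23/100 → 41/100
merge 29/100 + 3/10 → 59/100
merge 41/100 + 59/100 → 1
L = 17/100 + 29/100 + 41/100 + 59/100 + 1 = 123/50 = 2.46 bits/symbol.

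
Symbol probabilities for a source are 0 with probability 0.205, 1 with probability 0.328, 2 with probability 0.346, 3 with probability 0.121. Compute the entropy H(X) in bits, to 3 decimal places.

1.895 bits

H = −Σ pᵢ log₂ pᵢ.
−0.205·log₂(0.205) = 0.4687
−0.328·log₂(0.328) = 0.5275
−0.346·log₂(0.346) = 0.5298
−0.121·log₂(0.121) = 0.3687
Sum ≈ 1.8946 → 1.895 bits.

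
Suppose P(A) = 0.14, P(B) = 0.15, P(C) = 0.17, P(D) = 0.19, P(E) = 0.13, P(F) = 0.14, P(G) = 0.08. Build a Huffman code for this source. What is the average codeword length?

Repeatedly combine the two least-probable nodes; the expected code length is the sum of the merged weights.
merge 2/25 + 13/100 → 21/100
merge 7/50 + 7/50 → 7/25
merge 3/20 + 17/100 → 8/25
merge 19/100 + 21/100 → 2/5
merge 7/25 + 8/25 → 3/5
merge 2/5 + 3/5 → 1
L = 21/100 + 7/25 + 8/25 + 2/5 + 3/5 + 1 = 281/100 = 2.81 bits/symbol.

2.81 bits/symbol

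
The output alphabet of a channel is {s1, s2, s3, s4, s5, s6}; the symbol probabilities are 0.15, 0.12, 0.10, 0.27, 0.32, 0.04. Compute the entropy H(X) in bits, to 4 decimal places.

H = −Σ pᵢ log₂ pᵢ.
−0.15·log₂(0.15) = 0.4105
−0.12·log₂(0.12) = 0.3671
−0.10·log₂(0.10) = 0.3322
−0.27·log₂(0.27) = 0.5100
−0.32·log₂(0.32) = 0.5260
−0.04·log₂(0.04) = 0.1858
Sum ≈ 2.3316 → 2.3316 bits.

2.3316 bits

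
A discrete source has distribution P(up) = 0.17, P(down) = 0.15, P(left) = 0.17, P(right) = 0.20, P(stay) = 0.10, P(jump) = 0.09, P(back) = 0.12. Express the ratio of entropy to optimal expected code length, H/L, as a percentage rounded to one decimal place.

98.4%

Entropy H = −Σ p log₂ p ≈ 2.7560 bits.
Huffman merges: 9/100+1/10→19/100; 3/25+3/20→27/100; 17/100+17/100→17/50; 19/100+1/5→39/100; 27/100+17/50→61/100; 39/100+61/100→1. L = 14/5 ≈ 2.8000.
Efficiency = H/L = 2.7560/2.8000 = 98.4%.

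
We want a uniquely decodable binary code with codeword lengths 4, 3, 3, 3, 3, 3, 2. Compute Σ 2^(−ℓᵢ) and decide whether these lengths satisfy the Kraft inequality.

With common denominator 2^4 = 16: Σ 2^(−ℓᵢ) = 1/16 + 2/16 + 2/16 + 2/16 + 2/16 + 2/16 + 4/16 = 15/16 = 0.9375.
Kraft's inequality requires Σ ≤ 1; here Σ = 0.9375 ≤ 1, so such a prefix code exists.

0.9375; yes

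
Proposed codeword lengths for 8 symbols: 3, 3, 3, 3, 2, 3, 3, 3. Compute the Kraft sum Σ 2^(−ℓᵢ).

1.125

With common denominator 2^3 = 8: Σ 2^(−ℓᵢ) = 1/8 + 1/8 + 1/8 + 1/8 + 2/8 + 1/8 + 1/8 + 1/8 = 9/8 = 1.125.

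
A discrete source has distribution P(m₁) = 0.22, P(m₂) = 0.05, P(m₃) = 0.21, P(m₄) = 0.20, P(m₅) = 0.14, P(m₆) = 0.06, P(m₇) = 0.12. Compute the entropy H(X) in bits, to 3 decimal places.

H = −Σ pᵢ log₂ pᵢ.
−0.22·log₂(0.22) = 0.4806
−0.05·log₂(0.05) = 0.2161
−0.21·log₂(0.21) = 0.4728
−0.20·log₂(0.20) = 0.4644
−0.14·log₂(0.14) = 0.3971
−0.06·log₂(0.06) = 0.2435
−0.12·log₂(0.12) = 0.3671
Sum ≈ 2.6416 → 2.642 bits.

2.642 bits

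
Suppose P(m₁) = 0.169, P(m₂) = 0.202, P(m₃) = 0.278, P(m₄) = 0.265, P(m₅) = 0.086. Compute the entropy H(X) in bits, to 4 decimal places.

2.2251 bits

H = −Σ pᵢ log₂ pᵢ.
−0.169·log₂(0.169) = 0.4335
−0.202·log₂(0.202) = 0.4661
−0.278·log₂(0.278) = 0.5134
−0.265·log₂(0.265) = 0.5077
−0.086·log₂(0.086) = 0.3044
Sum ≈ 2.2251 → 2.2251 bits.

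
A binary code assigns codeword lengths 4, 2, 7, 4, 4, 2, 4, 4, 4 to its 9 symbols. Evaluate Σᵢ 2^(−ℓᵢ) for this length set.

With common denominator 2^7 = 128: Σ 2^(−ℓᵢ) = 8/128 + 32/128 + 1/128 + 8/128 + 8/128 + 32/128 + 8/128 + 8/128 + 8/128 = 113/128 = 0.8828125.

0.8828125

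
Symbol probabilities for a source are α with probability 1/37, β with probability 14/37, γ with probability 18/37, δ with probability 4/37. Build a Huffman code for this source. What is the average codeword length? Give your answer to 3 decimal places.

Repeatedly combine the two least-probable nodes; the expected code length is the sum of the merged weights.
merge 1/37 + 4/37 → 5/37
merge 5/37 + 14/37 → 19/37
merge 18/37 + 19/37 → 1
L = 5/37 + 19/37 + 1 = 61/37 ≈ 1.649 bits/symbol.

1.649 bits/symbol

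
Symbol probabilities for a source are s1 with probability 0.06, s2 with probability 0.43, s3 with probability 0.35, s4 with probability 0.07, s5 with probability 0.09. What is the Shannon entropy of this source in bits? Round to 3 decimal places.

1.878 bits

H = −Σ pᵢ log₂ pᵢ.
−0.06·log₂(0.06) = 0.2435
−0.43·log₂(0.43) = 0.5236
−0.35·log₂(0.35) = 0.5301
−0.07·log₂(0.07) = 0.2686
−0.09·log₂(0.09) = 0.3127
Sum ≈ 1.8784 → 1.878 bits.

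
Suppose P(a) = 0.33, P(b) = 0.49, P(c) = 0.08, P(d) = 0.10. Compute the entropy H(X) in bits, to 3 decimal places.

1.656 bits

H = −Σ pᵢ log₂ pᵢ.
−0.33·log₂(0.33) = 0.5278
−0.49·log₂(0.49) = 0.5043
−0.08·log₂(0.08) = 0.2915
−0.10·log₂(0.10) = 0.3322
Sum ≈ 1.6558 → 1.656 bits.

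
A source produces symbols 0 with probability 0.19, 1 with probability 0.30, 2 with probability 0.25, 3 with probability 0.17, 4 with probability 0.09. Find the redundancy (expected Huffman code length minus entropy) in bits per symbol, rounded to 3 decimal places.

0.036 bits

Entropy H = −Σ p log₂ p ≈ 2.2236 bits.
Huffman merges: 9/100+17/100→13/50; 19/100+1/4→11/25; 13/50+3/10→14/25; 11/25+14/25→1. L = 113/50 ≈ 2.2600.
L − H = 2.2600 − 2.2236 = 0.036 bits.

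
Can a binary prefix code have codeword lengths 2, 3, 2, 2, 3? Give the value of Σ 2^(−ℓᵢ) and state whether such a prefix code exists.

1; yes

With common denominator 2^3 = 8: Σ 2^(−ℓᵢ) = 2/8 + 1/8 + 2/8 + 2/8 + 1/8 = 8/8 = 1.
Kraft's inequality requires Σ ≤ 1; here Σ = 1 ≤ 1, so such a prefix code exists.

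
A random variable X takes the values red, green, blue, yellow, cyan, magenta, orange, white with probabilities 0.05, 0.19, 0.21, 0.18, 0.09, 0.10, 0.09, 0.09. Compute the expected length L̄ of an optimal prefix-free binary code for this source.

Repeatedly combine the two least-probable nodes; the expected code length is the sum of the merged weights.
merge 1/20 + 9/100 → 7/50
merge 9/100 + 9/100 → 9/50
merge 1/10 + 7/50 → 6/25
merge 9/50 + 9/50 → 9/25
merge 19/100 + 21/100 → 2/5
merge 6/25 + 9/25 → 3/5
merge 2/5 + 3/5 → 1
L = 7/50 + 9/50 + 6/25 + 9/25 + 2/5 + 3/5 + 1 = 73/25 = 2.92 bits/symbol.

2.92 bits/symbol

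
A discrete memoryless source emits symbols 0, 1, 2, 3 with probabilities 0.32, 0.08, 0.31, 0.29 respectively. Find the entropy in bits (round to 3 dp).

H = −Σ pᵢ log₂ pᵢ.
−0.32·log₂(0.32) = 0.5260
−0.08·log₂(0.08) = 0.2915
−0.31·log₂(0.31) = 0.5238
−0.29·log₂(0.29) = 0.5179
Sum ≈ 1.8592 → 1.859 bits.

1.859 bits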